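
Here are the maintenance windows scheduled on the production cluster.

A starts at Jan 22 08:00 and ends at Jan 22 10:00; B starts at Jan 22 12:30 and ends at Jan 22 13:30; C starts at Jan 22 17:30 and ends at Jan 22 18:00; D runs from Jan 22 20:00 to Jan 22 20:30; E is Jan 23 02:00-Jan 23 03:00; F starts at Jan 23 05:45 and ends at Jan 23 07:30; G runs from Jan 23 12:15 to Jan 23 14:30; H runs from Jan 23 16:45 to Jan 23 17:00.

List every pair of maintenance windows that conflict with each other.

no conflicts

Check each pair: they overlap iff neither finishes before the other starts.
Sorted by start: A, B, C, D, E, F, G, H.
B starts after A ends; A is clear from here.
C starts after B ends; B is clear from here.
D starts after C ends; C is clear from here.
E starts after D ends; D is clear from here.
F starts after E ends; E is clear from here.
G starts after F ends; F is clear from here.
H starts after G ends.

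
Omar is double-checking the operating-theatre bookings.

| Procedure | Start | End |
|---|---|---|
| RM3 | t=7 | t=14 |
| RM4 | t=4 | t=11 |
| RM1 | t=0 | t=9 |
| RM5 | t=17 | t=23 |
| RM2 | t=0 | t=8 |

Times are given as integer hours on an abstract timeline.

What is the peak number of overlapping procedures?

4

Sweep the timeline, counting +1 at each start and −1 at each end (ends before starts at a tie):
t=0 start RM1 → 1
t=0 start RM2 → 2
t=4 start RM4 → 3
t=7 start RM3 → 4
t=8 end RM2 → 3
t=9 end RM1 → 2
t=11 end RM4 → 1
t=14 end RM3 → 0
t=17 start RM5 → 1
t=23 end RM5 → 0
Peak is 4, at t=7 (RM1, RM2, RM3, RM4).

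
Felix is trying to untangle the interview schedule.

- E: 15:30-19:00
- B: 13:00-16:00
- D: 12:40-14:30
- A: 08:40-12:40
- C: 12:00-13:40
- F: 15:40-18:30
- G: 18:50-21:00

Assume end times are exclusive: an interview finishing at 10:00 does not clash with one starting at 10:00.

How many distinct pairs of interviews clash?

8

Sorted by start: A, C, D, B, E, F, G.
C starts before A ends → A and C overlap.
D starts exactly when A ends (back-to-back, no overlap), so nothing later overlaps A either.
D starts before C ends → C and D overlap.
B starts before C ends → C and B overlap.
E starts after C ends, so nothing later overlaps C either.
B starts before D ends → D and B overlap.
E starts after D ends, so nothing later overlaps D either.
E starts before B ends → B and E overlap.
F starts before B ends → B and F overlap.
G starts after B ends.
F starts before E ends → E and F overlap.
G starts before E ends → E and G overlap.
G starts after F ends.
Overlapping pairs: A & C, B & C, B & D, B & E, B & F, C & D, E & F, E & G — 8 in total.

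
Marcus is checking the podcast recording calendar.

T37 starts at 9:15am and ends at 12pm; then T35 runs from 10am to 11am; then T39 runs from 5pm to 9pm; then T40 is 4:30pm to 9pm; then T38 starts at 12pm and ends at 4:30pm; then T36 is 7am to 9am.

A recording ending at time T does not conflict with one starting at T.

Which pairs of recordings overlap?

Sorted by start: T36, T37, T35, T38, T40, T39.
T37 starts after T36 ends, so nothing later overlaps T36 either.
T35 starts before T37 ends → T37 and T35 overlap.
T38 starts exactly when T37 ends (back-to-back, no overlap), so nothing later overlaps T37 either.
T38 starts after T35 ends, so nothing later overlaps T35 either.
T40 starts exactly when T38 ends (back-to-back, no overlap), so nothing later overlaps T38 either.
T39 starts before T40 ends → T40 and T39 overlap.

T35 & T37, T39 & T40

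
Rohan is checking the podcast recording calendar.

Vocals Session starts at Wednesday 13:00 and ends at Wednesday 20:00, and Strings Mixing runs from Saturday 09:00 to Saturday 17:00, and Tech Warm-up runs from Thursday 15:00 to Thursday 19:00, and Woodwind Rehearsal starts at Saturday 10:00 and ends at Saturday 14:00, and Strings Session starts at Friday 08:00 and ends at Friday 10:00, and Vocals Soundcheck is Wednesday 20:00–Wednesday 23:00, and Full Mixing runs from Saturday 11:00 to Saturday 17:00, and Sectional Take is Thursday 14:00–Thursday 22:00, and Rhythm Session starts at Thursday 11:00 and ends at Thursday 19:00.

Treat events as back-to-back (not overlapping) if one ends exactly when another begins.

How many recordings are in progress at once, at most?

3

Sweep the timeline, counting +1 at each start and −1 at each end (ends before starts at a tie):
Wednesday 13:00 start Vocals Session → 1
Wednesday 20:00 end Vocals Session → 0
Wednesday 20:00 start Vocals Soundcheck → 1
Wednesday 23:00 end Vocals Soundcheck → 0
Thursday 11:00 start Rhythm Session → 1
Thursday 14:00 start Sectional Take → 2
Thursday 15:00 start Tech Warm-up → 3
Thursday 19:00 end Rhythm Session → 2
Thursday 19:00 end Tech Warm-up → 1
Thursday 22:00 end Sectional Take → 0
Friday 08:00 start Strings Session → 1
Friday 10:00 end Strings Session → 0
Saturday 09:00 start Strings Mixing → 1
Saturday 10:00 start Woodwind Rehearsal → 2
Saturday 11:00 start Full Mixing → 3
Saturday 14:00 end Woodwind Rehearsal → 2
Saturday 17:00 end Full Mixing → 1
Saturday 17:00 end Strings Mixing → 0
Peak is 3, at Thursday 15:00 (Rhythm Session, Sectional Take, Tech Warm-up).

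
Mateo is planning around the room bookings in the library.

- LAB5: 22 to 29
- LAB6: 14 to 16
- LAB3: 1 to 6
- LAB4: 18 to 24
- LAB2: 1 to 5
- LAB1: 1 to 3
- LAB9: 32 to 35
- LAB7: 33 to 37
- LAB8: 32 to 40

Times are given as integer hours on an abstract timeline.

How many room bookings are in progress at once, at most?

Walk through starts and ends in time order (an end at T is processed before a start at T):
1 start LAB1 → 1
1 start LAB2 → 2
1 start LAB3 → 3
3 end LAB1 → 2
5 end LAB2 → 1
6 end LAB3 → 0
14 start LAB6 → 1
16 end LAB6 → 0
18 start LAB4 → 1
22 start LAB5 → 2
24 end LAB4 → 1
29 end LAB5 → 0
32 start LAB8 → 1
32 start LAB9 → 2
33 start LAB7 → 3
35 end LAB9 → 2
37 end LAB7 → 1
40 end LAB8 → 0
Peak is 3, at 1 (LAB1, LAB2, LAB3).

3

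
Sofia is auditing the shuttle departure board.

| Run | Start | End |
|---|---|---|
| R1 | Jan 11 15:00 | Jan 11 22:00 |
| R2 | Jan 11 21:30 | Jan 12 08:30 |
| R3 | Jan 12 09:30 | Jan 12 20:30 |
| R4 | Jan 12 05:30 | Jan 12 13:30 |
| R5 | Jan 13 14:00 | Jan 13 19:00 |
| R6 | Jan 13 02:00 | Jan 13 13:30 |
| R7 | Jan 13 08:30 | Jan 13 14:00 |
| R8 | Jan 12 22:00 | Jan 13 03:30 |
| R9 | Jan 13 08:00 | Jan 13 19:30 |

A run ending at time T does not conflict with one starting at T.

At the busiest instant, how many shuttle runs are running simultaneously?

3

Walk through starts and ends in time order (an end at T is processed before a start at T):
Jan 11 15:00 start R1 → 1
Jan 11 21:30 start R2 → 2
Jan 11 22:00 end R1 → 1
Jan 12 05:30 start R4 → 2
Jan 12 08:30 end R2 → 1
Jan 12 09:30 start R3 → 2
Jan 12 13:30 end R4 → 1
Jan 12 20:30 end R3 → 0
Jan 12 22:00 start R8 → 1
Jan 13 02:00 start R6 → 2
Jan 13 03:30 end R8 → 1
Jan 13 08:00 start R9 → 2
Jan 13 08:30 start R7 → 3
Jan 13 13:30 end R6 → 2
Jan 13 14:00 end R7 → 1
Jan 13 14:00 start R5 → 2
Jan 13 19:00 end R5 → 1
Jan 13 19:30 end R9 → 0
Peak is 3, at Jan 13 08:30 (R6, R7, R9).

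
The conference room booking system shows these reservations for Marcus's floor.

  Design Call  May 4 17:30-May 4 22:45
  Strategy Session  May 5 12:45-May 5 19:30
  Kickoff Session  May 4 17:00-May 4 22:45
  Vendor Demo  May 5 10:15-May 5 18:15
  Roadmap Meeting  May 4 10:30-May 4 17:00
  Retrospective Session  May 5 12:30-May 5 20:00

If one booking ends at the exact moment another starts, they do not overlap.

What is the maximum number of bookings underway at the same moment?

3

Walk through starts and ends in time order (an end at T is processed before a start at T):
May 4 10:30 start Roadmap Meeting → 1
May 4 17:00 end Roadmap Meeting → 0
May 4 17:00 start Kickoff Session → 1
May 4 17:30 start Design Call → 2
May 4 22:45 end Design Call → 1
May 4 22:45 end Kickoff Session → 0
May 5 10:15 start Vendor Demo → 1
May 5 12:30 start Retrospective Session → 2
May 5 12:45 start Strategy Session → 3
May 5 18:15 end Vendor Demo → 2
May 5 19:30 end Strategy Session → 1
May 5 20:00 end Retrospective Session → 0
Peak is 3, at May 5 12:45 (Retrospective Session, Strategy Session, Vendor Demo).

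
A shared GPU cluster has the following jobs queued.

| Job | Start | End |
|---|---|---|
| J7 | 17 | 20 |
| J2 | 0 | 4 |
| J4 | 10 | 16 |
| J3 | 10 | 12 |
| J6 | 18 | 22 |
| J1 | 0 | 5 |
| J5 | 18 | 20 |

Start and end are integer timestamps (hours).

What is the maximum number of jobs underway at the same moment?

3

Walk through starts and ends in time order (an end at T is processed before a start at T):
0 start J1 → 1
0 start J2 → 2
4 end J2 → 1
5 end J1 → 0
10 start J3 → 1
10 start J4 → 2
12 end J3 → 1
16 end J4 → 0
17 start J7 → 1
18 start J5 → 2
18 start J6 → 3
20 end J5 → 2
20 end J7 → 1
22 end J6 → 0
Peak is 3, at 18 (J5, J6, J7).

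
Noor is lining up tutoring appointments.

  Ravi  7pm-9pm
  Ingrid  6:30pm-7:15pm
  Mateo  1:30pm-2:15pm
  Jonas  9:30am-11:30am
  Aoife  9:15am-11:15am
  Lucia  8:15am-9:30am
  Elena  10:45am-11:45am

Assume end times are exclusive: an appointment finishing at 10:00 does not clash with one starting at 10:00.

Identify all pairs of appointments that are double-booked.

Two intervals overlap when each starts before the other ends.
Sorted by start: Lucia, Aoife, Jonas, Elena, Mateo, Ingrid, Ravi.
Aoife starts before Lucia ends → Lucia and Aoife overlap.
Jonas starts exactly when Lucia ends (back-to-back, no overlap) — done with Lucia.
Jonas starts before Aoife ends → Aoife and Jonas overlap.
Elena starts before Aoife ends → Aoife and Elena overlap.
Mateo starts after Aoife ends — done with Aoife.
Elena starts before Jonas ends → Jonas and Elena overlap.
Mateo starts after Jonas ends — done with Jonas.
Mateo starts after Elena ends — done with Elena.
Ingrid starts after Mateo ends — done with Mateo.
Ravi starts before Ingrid ends → Ingrid and Ravi overlap.

Aoife & Elena, Aoife & Jonas, Aoife & Lucia, Elena & Jonas, Ingrid & Ravi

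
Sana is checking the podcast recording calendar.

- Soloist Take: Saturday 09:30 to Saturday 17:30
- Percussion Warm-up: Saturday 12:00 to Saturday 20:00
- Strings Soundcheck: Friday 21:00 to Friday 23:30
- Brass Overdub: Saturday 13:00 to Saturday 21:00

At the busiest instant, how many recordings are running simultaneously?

3

Walk through starts and ends in time order (an end at T is processed before a start at T):
Friday 21:00 start Strings Soundcheck → 1
Friday 23:30 end Strings Soundcheck → 0
Saturday 09:30 start Soloist Take → 1
Saturday 12:00 start Percussion Warm-up → 2
Saturday 13:00 start Brass Overdub → 3
Saturday 17:30 end Soloist Take → 2
Saturday 20:00 end Percussion Warm-up → 1
Saturday 21:00 end Brass Overdub → 0
Peak is 3, at Saturday 13:00 (Brass Overdub, Percussion Warm-up, Soloist Take).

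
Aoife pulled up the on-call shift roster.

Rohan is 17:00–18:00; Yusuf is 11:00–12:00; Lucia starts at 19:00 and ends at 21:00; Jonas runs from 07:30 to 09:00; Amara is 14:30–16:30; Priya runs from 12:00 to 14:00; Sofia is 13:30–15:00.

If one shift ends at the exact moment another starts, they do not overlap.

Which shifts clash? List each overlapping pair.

Sorted by start: Jonas, Yusuf, Priya, Sofia, Amara, Rohan, Lucia.
Yusuf starts after Jonas ends — done with Jonas.
Priya starts exactly when Yusuf ends (back-to-back, no overlap) — done with Yusuf.
Sofia starts before Priya ends → Priya and Sofia overlap.
Amara starts after Priya ends — done with Priya.
Amara starts before Sofia ends → Sofia and Amara overlap.
Rohan starts after Sofia ends — done with Sofia.
Rohan starts after Amara ends — done with Amara.
Lucia starts after Rohan ends.

Amara & Sofia, Priya & Sofia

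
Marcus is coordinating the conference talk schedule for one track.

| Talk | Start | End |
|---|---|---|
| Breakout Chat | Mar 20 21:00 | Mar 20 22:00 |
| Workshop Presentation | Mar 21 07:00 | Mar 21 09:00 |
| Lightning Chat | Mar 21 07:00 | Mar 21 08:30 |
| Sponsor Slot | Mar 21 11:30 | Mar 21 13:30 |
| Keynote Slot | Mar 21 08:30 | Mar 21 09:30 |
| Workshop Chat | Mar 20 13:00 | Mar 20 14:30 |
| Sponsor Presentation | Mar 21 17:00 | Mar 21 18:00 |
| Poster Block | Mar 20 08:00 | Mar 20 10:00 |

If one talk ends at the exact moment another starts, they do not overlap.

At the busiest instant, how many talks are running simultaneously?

2

Sweep the timeline, counting +1 at each start and −1 at each end (ends before starts at a tie):
Mar 20 08:00 start Poster Block → 1
Mar 20 10:00 end Poster Block → 0
Mar 20 13:00 start Workshop Chat → 1
Mar 20 14:30 end Workshop Chat → 0
Mar 20 21:00 start Breakout Chat → 1
Mar 20 22:00 end Breakout Chat → 0
Mar 21 07:00 start Lightning Chat → 1
Mar 21 07:00 start Workshop Presentation → 2
Mar 21 08:30 end Lightning Chat → 1
Mar 21 08:30 start Keynote Slot → 2
Mar 21 09:00 end Workshop Presentation → 1
Mar 21 09:30 end Keynote Slot → 0
Mar 21 11:30 start Sponsor Slot → 1
Mar 21 13:30 end Sponsor Slot → 0
Mar 21 17:00 start Sponsor Presentation → 1
Mar 21 18:00 end Sponsor Presentation → 0
Peak is 2, at Mar 21 07:00 (Lightning Chat, Workshop Presentation).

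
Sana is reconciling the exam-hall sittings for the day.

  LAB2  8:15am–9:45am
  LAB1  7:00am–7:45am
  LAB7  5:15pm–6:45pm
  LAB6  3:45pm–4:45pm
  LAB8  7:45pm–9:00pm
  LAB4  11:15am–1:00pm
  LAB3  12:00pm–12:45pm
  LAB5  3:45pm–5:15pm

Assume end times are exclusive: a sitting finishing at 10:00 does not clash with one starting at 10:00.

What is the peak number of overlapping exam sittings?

2

Walk through starts and ends in time order (an end at T is processed before a start at T):
7:00am start LAB1 → 1
7:45am end LAB1 → 0
8:15am start LAB2 → 1
9:45am end LAB2 → 0
11:15am start LAB4 → 1
12:00pm start LAB3 → 2
12:45pm end LAB3 → 1
1:00pm end LAB4 → 0
3:45pm start LAB5 → 1
3:45pm start LAB6 → 2
4:45pm end LAB6 → 1
5:15pm end LAB5 → 0
5:15pm start LAB7 → 1
6:45pm end LAB7 → 0
7:45pm start LAB8 → 1
9:00pm end LAB8 → 0
Peak is 2, at 12:00pm (LAB3, LAB4).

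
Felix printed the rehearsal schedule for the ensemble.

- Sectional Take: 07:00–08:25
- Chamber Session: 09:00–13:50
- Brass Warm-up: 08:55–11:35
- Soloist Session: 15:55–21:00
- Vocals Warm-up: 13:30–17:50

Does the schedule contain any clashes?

Yes

Sorted by start: Sectional Take, Brass Warm-up, Chamber Session, Vocals Warm-up, Soloist Session.
Brass Warm-up starts after Sectional Take ends, so Sectional Take has no further overlaps.
Chamber Session starts before Brass Warm-up ends → Brass Warm-up and Chamber Session overlap.
That's a conflict, so the schedule is not conflict-free.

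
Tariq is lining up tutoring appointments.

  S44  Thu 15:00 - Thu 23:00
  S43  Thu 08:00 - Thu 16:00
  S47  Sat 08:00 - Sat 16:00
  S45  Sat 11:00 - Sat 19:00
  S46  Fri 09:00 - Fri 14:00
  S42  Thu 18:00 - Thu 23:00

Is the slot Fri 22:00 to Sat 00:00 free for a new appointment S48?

Yes — the slot is free

S43: ends Thu 16:00 at or before S48 starts Fri 22:00 → clear.
S44: ends Thu 23:00 at or before S48 starts Fri 22:00 → clear.
S42: ends Thu 23:00 at or before S48 starts Fri 22:00 → clear.
S46: ends Fri 14:00 at or before S48 starts Fri 22:00 → clear.
S47: starts Sat 08:00 at or after S48 ends Sat 00:00 → clear.
S45: starts Sat 11:00 at or after S48 ends Sat 00:00 → clear.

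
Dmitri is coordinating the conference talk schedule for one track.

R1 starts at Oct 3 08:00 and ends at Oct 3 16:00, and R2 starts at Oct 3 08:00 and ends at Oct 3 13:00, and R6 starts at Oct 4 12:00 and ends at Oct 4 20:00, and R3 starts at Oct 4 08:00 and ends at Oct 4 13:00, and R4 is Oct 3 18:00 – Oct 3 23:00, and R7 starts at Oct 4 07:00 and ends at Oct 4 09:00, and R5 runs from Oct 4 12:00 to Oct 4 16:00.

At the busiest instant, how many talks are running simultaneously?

Walk through starts and ends in time order (an end at T is processed before a start at T):
Oct 3 08:00 start R1 → 1
Oct 3 08:00 start R2 → 2
Oct 3 13:00 end R2 → 1
Oct 3 16:00 end R1 → 0
Oct 3 18:00 start R4 → 1
Oct 3 23:00 end R4 → 0
Oct 4 07:00 start R7 → 1
Oct 4 08:00 start R3 → 2
Oct 4 09:00 end R7 → 1
Oct 4 12:00 start R5 → 2
Oct 4 12:00 start R6 → 3
Oct 4 13:00 end R3 → 2
Oct 4 16:00 end R5 → 1
Oct 4 20:00 end R6 → 0
Peak is 3, at Oct 4 12:00 (R3, R5, R6).

3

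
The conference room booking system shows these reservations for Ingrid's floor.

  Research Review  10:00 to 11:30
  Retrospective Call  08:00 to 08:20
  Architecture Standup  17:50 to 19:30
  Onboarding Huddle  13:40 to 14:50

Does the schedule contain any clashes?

Two intervals overlap when each starts before the other ends.
Sorted by start: Retrospective Call, Research Review, Onboarding Huddle, Architecture Standup.
Research Review starts after Retrospective Call ends, so Retrospective Call has no further overlaps.
Onboarding Huddle starts after Research Review ends, so Research Review has no further overlaps.
Architecture Standup starts after Onboarding Huddle ends.
Every pair is clear; the schedule has no overlaps.

No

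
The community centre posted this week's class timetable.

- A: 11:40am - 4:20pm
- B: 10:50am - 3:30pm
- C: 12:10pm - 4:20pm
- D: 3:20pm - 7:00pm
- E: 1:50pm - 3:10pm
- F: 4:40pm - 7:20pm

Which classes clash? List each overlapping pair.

Two intervals overlap when each starts before the other ends.
Sorted by start: B, A, C, E, D, F.
A starts before B ends → B and A overlap.
C starts before B ends → B and C overlap.
E starts before B ends → B and E overlap.
D starts before B ends → B and D overlap.
F starts after B ends.
C starts before A ends → A and C overlap.
E starts before A ends → A and E overlap.
D starts before A ends → A and D overlap.
F starts after A ends.
E starts before C ends → C and E overlap.
D starts before C ends → C and D overlap.
F starts after C ends.
D starts after E ends, so E has no further overlaps.
F starts before D ends → D and F overlap.

A & B, A & C, A & D, A & E, B & C, B & D, B & E, C & D, C & E, D & F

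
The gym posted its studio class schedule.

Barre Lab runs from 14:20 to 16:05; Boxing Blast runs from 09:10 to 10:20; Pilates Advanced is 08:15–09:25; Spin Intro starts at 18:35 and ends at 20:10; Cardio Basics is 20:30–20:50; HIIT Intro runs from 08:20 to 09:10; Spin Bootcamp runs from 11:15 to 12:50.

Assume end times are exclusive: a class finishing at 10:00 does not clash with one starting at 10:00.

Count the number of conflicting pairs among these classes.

Sorted by start: Pilates Advanced, HIIT Intro, Boxing Blast, Spin Bootcamp, Barre Lab, Spin Intro, Cardio Basics.
HIIT Intro starts before Pilates Advanced ends → Pilates Advanced and HIIT Intro overlap.
Boxing Blast starts before Pilates Advanced ends → Pilates Advanced and Boxing Blast overlap.
Spin Bootcamp starts after Pilates Advanced ends; Pilates Advanced is clear from here.
Boxing Blast starts exactly when HIIT Intro ends (back-to-back, no overlap); HIIT Intro is clear from here.
Spin Bootcamp starts after Boxing Blast ends; Boxing Blast is clear from here.
Barre Lab starts after Spin Bootcamp ends; Spin Bootcamp is clear from here.
Spin Intro starts after Barre Lab ends; Barre Lab is clear from here.
Cardio Basics starts after Spin Intro ends.
Overlapping pairs: Boxing Blast & Pilates Advanced, HIIT Intro & Pilates Advanced — 2 in total.

2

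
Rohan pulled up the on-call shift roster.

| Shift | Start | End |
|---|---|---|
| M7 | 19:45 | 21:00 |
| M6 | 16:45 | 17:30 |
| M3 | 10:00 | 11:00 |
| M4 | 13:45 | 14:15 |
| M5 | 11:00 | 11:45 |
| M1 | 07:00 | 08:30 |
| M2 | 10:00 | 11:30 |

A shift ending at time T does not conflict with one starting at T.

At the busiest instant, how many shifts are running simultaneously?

2

Walk through starts and ends in time order (an end at T is processed before a start at T):
07:00 start M1 → 1
08:30 end M1 → 0
10:00 start M2 → 1
10:00 start M3 → 2
11:00 end M3 → 1
11:00 start M5 → 2
11:30 end M2 → 1
11:45 end M5 → 0
13:45 start M4 → 1
14:15 end M4 → 0
16:45 start M6 → 1
17:30 end M6 → 0
19:45 start M7 → 1
21:00 end M7 → 0
Peak is 2, at 10:00 (M2, M3).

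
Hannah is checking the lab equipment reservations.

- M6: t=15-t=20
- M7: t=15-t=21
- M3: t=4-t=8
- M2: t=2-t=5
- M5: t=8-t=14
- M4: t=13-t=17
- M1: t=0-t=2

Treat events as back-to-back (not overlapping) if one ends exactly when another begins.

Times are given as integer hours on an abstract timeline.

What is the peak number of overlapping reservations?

3

Sweep the timeline, counting +1 at each start and −1 at each end (ends before starts at a tie):
t=0 start M1 → 1
t=2 end M1 → 0
t=2 start M2 → 1
t=4 start M3 → 2
t=5 end M2 → 1
t=8 end M3 → 0
t=8 start M5 → 1
t=13 start M4 → 2
t=14 end M5 → 1
t=15 start M6 → 2
t=15 start M7 → 3
t=17 end M4 → 2
t=20 end M6 → 1
t=21 end M7 → 0
Peak is 3, at t=15 (M4, M6, M7).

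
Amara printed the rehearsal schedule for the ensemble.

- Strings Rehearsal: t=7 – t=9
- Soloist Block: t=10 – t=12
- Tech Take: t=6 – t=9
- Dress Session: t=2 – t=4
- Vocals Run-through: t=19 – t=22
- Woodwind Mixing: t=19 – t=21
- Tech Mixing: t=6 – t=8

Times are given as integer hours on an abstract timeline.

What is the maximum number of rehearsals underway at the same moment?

3

Sort all start/end points and keep a running count:
t=2 start Dress Session → 1
t=4 end Dress Session → 0
t=6 start Tech Mixing → 1
t=6 start Tech Take → 2
t=7 start Strings Rehearsal → 3
t=8 end Tech Mixing → 2
t=9 end Strings Rehearsal → 1
t=9 end Tech Take → 0
t=10 start Soloist Block → 1
t=12 end Soloist Block → 0
t=19 start Vocals Run-through → 1
t=19 start Woodwind Mixing → 2
t=21 end Woodwind Mixing → 1
t=22 end Vocals Run-through → 0
Peak is 3, at t=7 (Strings Rehearsal, Tech Mixing, Tech Take).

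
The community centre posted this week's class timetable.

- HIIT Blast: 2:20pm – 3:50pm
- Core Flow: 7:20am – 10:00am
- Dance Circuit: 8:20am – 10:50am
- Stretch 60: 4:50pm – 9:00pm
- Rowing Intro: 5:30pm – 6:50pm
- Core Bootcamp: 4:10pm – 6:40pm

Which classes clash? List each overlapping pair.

Core Bootcamp & Rowing Intro, Core Bootcamp & Stretch 60, Core Flow & Dance Circuit, Rowing Intro & Stretch 60

Check each pair: they overlap iff neither finishes before the other starts.
Sorted by start: Core Flow, Dance Circuit, HIIT Blast, Core Bootcamp, Stretch 60, Rowing Intro.
Dance Circuit starts before Core Flow ends → Core Flow and Dance Circuit overlap.
HIIT Blast starts after Core Flow ends, so Core Flow has no further overlaps.
HIIT Blast starts after Dance Circuit ends, so Dance Circuit has no further overlaps.
Core Bootcamp starts after HIIT Blast ends, so HIIT Blast has no further overlaps.
Stretch 60 starts before Core Bootcamp ends → Core Bootcamp and Stretch 60 overlap.
Rowing Intro starts before Core Bootcamp ends → Core Bootcamp and Rowing Intro overlap.
Rowing Intro starts before Stretch 60 ends → Stretch 60 and Rowing Intro overlap.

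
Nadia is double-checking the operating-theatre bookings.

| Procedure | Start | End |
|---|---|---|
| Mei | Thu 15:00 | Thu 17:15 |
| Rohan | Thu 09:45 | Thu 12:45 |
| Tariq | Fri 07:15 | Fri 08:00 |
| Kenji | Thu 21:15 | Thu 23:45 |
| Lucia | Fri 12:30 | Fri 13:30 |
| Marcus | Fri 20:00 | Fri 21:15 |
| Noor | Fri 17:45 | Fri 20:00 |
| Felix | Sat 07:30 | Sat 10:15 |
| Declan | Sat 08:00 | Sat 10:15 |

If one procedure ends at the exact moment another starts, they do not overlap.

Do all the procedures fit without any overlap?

Sorted by start: Rohan, Mei, Kenji, Tariq, Lucia, Noor, Marcus, Felix, Declan.
Mei starts after Rohan ends — done with Rohan.
Kenji starts after Mei ends — done with Mei.
Tariq starts after Kenji ends — done with Kenji.
Lucia starts after Tariq ends — done with Tariq.
Noor starts after Lucia ends — done with Lucia.
Marcus starts exactly when Noor ends (back-to-back, no overlap) — done with Noor.
Felix starts after Marcus ends — done with Marcus.
Declan starts before Felix ends → Felix and Declan overlap.
That's a conflict, so the schedule is not conflict-free.

No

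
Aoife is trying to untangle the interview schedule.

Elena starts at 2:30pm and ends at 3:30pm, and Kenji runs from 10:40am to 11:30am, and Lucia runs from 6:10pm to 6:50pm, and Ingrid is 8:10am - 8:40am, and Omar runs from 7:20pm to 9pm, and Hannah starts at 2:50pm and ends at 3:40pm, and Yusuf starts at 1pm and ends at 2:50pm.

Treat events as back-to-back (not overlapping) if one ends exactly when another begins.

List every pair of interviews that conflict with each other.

Two intervals overlap when each starts before the other ends.
Sorted by start: Ingrid, Kenji, Yusuf, Elena, Hannah, Lucia, Omar.
Kenji starts after Ingrid ends, so Ingrid has no further overlaps.
Yusuf starts after Kenji ends, so Kenji has no further overlaps.
Elena starts before Yusuf ends → Yusuf and Elena overlap.
Hannah starts exactly when Yusuf ends (back-to-back, no overlap), so Yusuf has no further overlaps.
Hannah starts before Elena ends → Elena and Hannah overlap.
Lucia starts after Elena ends, so Elena has no further overlaps.
Lucia starts after Hannah ends, so Hannah has no further overlaps.
Omar starts after Lucia ends.

Elena & Hannah, Elena & Yusuf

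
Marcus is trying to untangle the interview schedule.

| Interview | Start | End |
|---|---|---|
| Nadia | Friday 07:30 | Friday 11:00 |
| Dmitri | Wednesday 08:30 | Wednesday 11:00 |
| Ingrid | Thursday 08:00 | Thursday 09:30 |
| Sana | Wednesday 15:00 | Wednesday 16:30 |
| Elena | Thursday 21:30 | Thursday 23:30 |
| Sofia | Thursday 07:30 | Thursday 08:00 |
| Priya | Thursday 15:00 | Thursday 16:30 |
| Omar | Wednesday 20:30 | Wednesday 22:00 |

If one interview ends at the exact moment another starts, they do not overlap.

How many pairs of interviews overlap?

Sorted by start: Dmitri, Sana, Omar, Sofia, Ingrid, Priya, Elena, Nadia.
Sana starts after Dmitri ends, so Dmitri has no further overlaps.
Omar starts after Sana ends, so Sana has no further overlaps.
Sofia starts after Omar ends, so Omar has no further overlaps.
Ingrid starts exactly when Sofia ends (back-to-back, no overlap), so Sofia has no further overlaps.
Priya starts after Ingrid ends, so Ingrid has no further overlaps.
Elena starts after Priya ends, so Priya has no further overlaps.
Nadia starts after Elena ends.
No pair overlaps.

0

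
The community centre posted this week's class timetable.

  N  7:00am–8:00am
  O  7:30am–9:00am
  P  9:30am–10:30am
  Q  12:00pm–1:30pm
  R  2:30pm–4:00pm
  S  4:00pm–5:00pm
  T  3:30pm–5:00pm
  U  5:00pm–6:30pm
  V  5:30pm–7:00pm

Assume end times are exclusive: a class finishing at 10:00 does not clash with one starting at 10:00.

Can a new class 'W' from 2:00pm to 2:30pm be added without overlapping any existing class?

Yes — the slot is free

N: ends 8:00am at or before W starts 2:00pm → clear.
O: ends 9:00am at or before W starts 2:00pm → clear.
P: ends 10:30am at or before W starts 2:00pm → clear.
Q: ends 1:30pm at or before W starts 2:00pm → clear.
R: starts 2:30pm at or after W ends 2:30pm → clear.
T: starts 3:30pm at or after W ends 2:30pm → clear.
S: starts 4:00pm at or after W ends 2:30pm → clear.
U: starts 5:00pm at or after W ends 2:30pm → clear.
V: starts 5:30pm at or after W ends 2:30pm → clear.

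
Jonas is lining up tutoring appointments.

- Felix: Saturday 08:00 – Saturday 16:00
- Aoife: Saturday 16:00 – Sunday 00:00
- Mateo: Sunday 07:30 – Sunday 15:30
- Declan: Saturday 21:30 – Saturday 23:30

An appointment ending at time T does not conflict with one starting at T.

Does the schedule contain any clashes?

Yes

Two intervals overlap when each starts before the other ends.
Sorted by start: Felix, Aoife, Declan, Mateo.
Aoife starts exactly when Felix ends (back-to-back, no overlap), so Felix has no further overlaps.
Declan starts before Aoife ends → Aoife and Declan overlap.
That's a conflict, so the schedule is not conflict-free.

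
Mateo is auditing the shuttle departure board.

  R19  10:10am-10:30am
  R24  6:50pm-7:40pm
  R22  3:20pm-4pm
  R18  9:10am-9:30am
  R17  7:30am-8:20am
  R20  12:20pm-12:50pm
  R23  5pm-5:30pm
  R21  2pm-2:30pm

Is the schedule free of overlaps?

Sorted by start: R17, R18, R19, R20, R21, R22, R23, R24.
R18 starts after R17 ends; R17 is clear from here.
R19 starts after R18 ends; R18 is clear from here.
R20 starts after R19 ends; R19 is clear from here.
R21 starts after R20 ends; R20 is clear from here.
R22 starts after R21 ends; R21 is clear from here.
R23 starts after R22 ends; R22 is clear from here.
R24 starts after R23 ends.
Every pair is clear; the schedule has no overlaps.

Yes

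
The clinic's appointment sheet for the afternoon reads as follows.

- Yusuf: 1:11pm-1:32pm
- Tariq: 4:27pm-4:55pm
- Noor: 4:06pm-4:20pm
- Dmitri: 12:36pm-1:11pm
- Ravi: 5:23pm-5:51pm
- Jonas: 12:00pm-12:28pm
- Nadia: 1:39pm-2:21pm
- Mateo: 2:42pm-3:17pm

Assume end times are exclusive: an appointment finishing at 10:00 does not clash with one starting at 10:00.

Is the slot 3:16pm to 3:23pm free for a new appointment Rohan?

No — it overlaps Mateo

Jonas: ends 12:28pm at or before Rohan starts 3:16pm → clear.
Dmitri: ends 1:11pm at or before Rohan starts 3:16pm → clear.
Yusuf: ends 1:32pm at or before Rohan starts 3:16pm → clear.
Nadia: ends 2:21pm at or before Rohan starts 3:16pm → clear.
Mateo: starts 2:42pm before Rohan ends 3:23pm, and ends 3:17pm after Rohan starts 3:16pm → overlap.
Noor: starts 4:06pm at or after Rohan ends 3:23pm → clear.
Tariq: starts 4:27pm at or after Rohan ends 3:23pm → clear.
Ravi: starts 5:23pm at or after Rohan ends 3:23pm → clear.
Rohan overlaps Mateo.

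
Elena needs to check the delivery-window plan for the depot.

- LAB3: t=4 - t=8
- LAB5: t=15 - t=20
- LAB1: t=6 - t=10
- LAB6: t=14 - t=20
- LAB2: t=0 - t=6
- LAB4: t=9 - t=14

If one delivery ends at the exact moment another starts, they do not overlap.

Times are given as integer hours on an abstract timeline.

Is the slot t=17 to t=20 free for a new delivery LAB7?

LAB2: ends t=6 at or before LAB7 starts t=17 → clear.
LAB3: ends t=8 at or before LAB7 starts t=17 → clear.
LAB1: ends t=10 at or before LAB7 starts t=17 → clear.
LAB4: ends t=14 at or before LAB7 starts t=17 → clear.
LAB6: starts t=14 before LAB7 ends t=20, and ends t=20 after LAB7 starts t=17 → overlap.
LAB5: starts t=15 before LAB7 ends t=20, and ends t=20 after LAB7 starts t=17 → overlap.
LAB7 overlaps LAB5, LAB6.

No — it overlaps LAB5, LAB6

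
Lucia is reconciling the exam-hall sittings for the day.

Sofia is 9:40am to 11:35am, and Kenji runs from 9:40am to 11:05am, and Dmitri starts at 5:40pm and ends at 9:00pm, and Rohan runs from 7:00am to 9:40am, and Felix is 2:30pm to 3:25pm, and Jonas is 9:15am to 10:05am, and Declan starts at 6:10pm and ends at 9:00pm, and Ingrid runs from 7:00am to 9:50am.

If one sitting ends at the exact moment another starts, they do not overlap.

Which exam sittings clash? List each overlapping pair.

Declan & Dmitri, Ingrid & Jonas, Ingrid & Kenji, Ingrid & Rohan, Ingrid & Sofia, Jonas & Kenji, Jonas & Rohan, Jonas & Sofia, Kenji & Sofia

Sorted by start: Rohan, Ingrid, Jonas, Kenji, Sofia, Felix, Dmitri, Declan.
Ingrid starts before Rohan ends → Rohan and Ingrid overlap.
Jonas starts before Rohan ends → Rohan and Jonas overlap.
Kenji starts exactly when Rohan ends (back-to-back, no overlap), so Rohan has no further overlaps.
Jonas starts before Ingrid ends → Ingrid and Jonas overlap.
Kenji starts before Ingrid ends → Ingrid and Kenji overlap.
Sofia starts before Ingrid ends → Ingrid and Sofia overlap.
Felix starts after Ingrid ends, so Ingrid has no further overlaps.
Kenji starts before Jonas ends → Jonas and Kenji overlap.
Sofia starts before Jonas ends → Jonas and Sofia overlap.
Felix starts after Jonas ends, so Jonas has no further overlaps.
Sofia starts before Kenji ends → Kenji and Sofia overlap.
Felix starts after Kenji ends, so Kenji has no further overlaps.
Felix starts after Sofia ends, so Sofia has no further overlaps.
Dmitri starts after Felix ends, so Felix has no further overlaps.
Declan starts before Dmitri ends → Dmitri and Declan overlap.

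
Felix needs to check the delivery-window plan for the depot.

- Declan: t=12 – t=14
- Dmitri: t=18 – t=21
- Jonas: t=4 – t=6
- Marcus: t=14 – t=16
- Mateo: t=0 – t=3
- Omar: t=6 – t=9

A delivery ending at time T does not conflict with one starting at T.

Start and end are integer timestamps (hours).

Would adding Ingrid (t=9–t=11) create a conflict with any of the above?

No — it doesn't clash with anything

Mateo: ends t=3 at or before Ingrid starts t=9 → clear.
Jonas: ends t=6 at or before Ingrid starts t=9 → clear.
Omar: ends t=9 at or before Ingrid starts t=9 → clear.
Declan: starts t=12 at or after Ingrid ends t=11 → clear.
Marcus: starts t=14 at or after Ingrid ends t=11 → clear.
Dmitri: starts t=18 at or after Ingrid ends t=11 → clear.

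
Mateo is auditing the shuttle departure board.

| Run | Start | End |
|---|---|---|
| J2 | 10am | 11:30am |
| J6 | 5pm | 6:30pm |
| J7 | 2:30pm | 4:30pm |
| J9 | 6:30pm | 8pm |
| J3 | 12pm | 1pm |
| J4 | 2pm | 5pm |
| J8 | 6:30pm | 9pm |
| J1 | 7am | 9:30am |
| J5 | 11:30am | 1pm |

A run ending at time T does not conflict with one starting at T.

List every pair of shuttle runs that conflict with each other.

J3 & J5, J4 & J7, J8 & J9

Check each pair: they overlap iff neither finishes before the other starts.
Sorted by start: J1, J2, J5, J3, J4, J7, J6, J8, J9.
J2 starts after J1 ends; J1 is clear from here.
J5 starts exactly when J2 ends (back-to-back, no overlap); J2 is clear from here.
J3 starts before J5 ends → J5 and J3 overlap.
J4 starts after J5 ends; J5 is clear from here.
J4 starts after J3 ends; J3 is clear from here.
J7 starts before J4 ends → J4 and J7 overlap.
J6 starts exactly when J4 ends (back-to-back, no overlap); J4 is clear from here.
J6 starts after J7 ends; J7 is clear from here.
J8 starts exactly when J6 ends (back-to-back, no overlap); J6 is clear from here.
J9 starts before J8 ends → J8 and J9 overlap.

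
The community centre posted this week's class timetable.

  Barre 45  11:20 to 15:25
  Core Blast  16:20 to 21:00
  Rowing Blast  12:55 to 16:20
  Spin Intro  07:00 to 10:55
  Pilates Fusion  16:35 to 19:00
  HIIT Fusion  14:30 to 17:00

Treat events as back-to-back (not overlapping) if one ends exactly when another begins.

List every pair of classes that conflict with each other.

Check each pair: they overlap iff neither finishes before the other starts.
Sorted by start: Spin Intro, Barre 45, Rowing Blast, HIIT Fusion, Core Blast, Pilates Fusion.
Barre 45 starts after Spin Intro ends, so nothing later overlaps Spin Intro either.
Rowing Blast starts before Barre 45 ends → Barre 45 and Rowing Blast overlap.
HIIT Fusion starts before Barre 45 ends → Barre 45 and HIIT Fusion overlap.
Core Blast starts after Barre 45 ends, so nothing later overlaps Barre 45 either.
HIIT Fusion starts before Rowing Blast ends → Rowing Blast and HIIT Fusion overlap.
Core Blast starts exactly when Rowing Blast ends (back-to-back, no overlap), so nothing later overlaps Rowing Blast either.
Core Blast starts before HIIT Fusion ends → HIIT Fusion and Core Blast overlap.
Pilates Fusion starts before HIIT Fusion ends → HIIT Fusion and Pilates Fusion overlap.
Pilates Fusion starts before Core Blast ends → Core Blast and Pilates Fusion overlap.

Barre 45 & HIIT Fusion, Barre 45 & Rowing Blast, Core Blast & HIIT Fusion, Core Blast & Pilates Fusion, HIIT Fusion & Pilates Fusion, HIIT Fusion & Rowing Blast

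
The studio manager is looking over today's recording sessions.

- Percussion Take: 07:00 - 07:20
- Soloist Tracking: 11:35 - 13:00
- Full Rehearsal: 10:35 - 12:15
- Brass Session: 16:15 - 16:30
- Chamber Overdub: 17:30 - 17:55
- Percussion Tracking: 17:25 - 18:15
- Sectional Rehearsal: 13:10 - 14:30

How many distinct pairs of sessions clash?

Sorted by start: Percussion Take, Full Rehearsal, Soloist Tracking, Sectional Rehearsal, Brass Session, Percussion Tracking, Chamber Overdub.
Full Rehearsal starts after Percussion Take ends, so Percussion Take has no further overlaps.
Soloist Tracking starts before Full Rehearsal ends → Full Rehearsal and Soloist Tracking overlap.
Sectional Rehearsal starts after Full Rehearsal ends, so Full Rehearsal has no further overlaps.
Sectional Rehearsal starts after Soloist Tracking ends, so Soloist Tracking has no further overlaps.
Brass Session starts after Sectional Rehearsal ends, so Sectional Rehearsal has no further overlaps.
Percussion Tracking starts after Brass Session ends, so Brass Session has no further overlaps.
Chamber Overdub starts before Percussion Tracking ends → Percussion Tracking and Chamber Overdub overlap.
Overlapping pairs: Chamber Overdub & Percussion Tracking, Full Rehearsal & Soloist Tracking — 2 in total.

2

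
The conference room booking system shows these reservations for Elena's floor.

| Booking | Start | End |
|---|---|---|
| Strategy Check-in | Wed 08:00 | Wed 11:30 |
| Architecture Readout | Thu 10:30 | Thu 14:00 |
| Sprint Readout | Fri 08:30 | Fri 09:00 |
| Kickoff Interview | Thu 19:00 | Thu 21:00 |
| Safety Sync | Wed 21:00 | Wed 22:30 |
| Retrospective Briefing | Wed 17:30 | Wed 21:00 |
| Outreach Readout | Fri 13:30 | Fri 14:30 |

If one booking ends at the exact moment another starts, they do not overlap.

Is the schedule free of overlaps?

Yes

Sorted by start: Strategy Check-in, Retrospective Briefing, Safety Sync, Architecture Readout, Kickoff Interview, Sprint Readout, Outreach Readout.
Retrospective Briefing starts after Strategy Check-in ends — done with Strategy Check-in.
Safety Sync starts exactly when Retrospective Briefing ends (back-to-back, no overlap) — done with Retrospective Briefing.
Architecture Readout starts after Safety Sync ends — done with Safety Sync.
Kickoff Interview starts after Architecture Readout ends — done with Architecture Readout.
Sprint Readout starts after Kickoff Interview ends — done with Kickoff Interview.
Outreach Readout starts after Sprint Readout ends.
Every pair is clear; the schedule has no overlaps.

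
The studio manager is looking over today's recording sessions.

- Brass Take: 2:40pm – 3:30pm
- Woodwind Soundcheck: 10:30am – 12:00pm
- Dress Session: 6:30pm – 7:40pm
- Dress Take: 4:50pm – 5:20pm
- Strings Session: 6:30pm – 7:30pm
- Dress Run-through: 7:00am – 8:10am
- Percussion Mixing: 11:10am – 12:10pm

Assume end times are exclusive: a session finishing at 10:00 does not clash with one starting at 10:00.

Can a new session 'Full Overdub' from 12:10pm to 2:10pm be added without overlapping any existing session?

Dress Run-through: ends 8:10am at or before Full Overdub starts 12:10pm → clear.
Woodwind Soundcheck: ends 12:00pm at or before Full Overdub starts 12:10pm → clear.
Percussion Mixing: ends 12:10pm at or before Full Overdub starts 12:10pm → clear.
Brass Take: starts 2:40pm at or after Full Overdub ends 2:10pm → clear.
Dress Take: starts 4:50pm at or after Full Overdub ends 2:10pm → clear.
Strings Session: starts 6:30pm at or after Full Overdub ends 2:10pm → clear.
Dress Session: starts 6:30pm at or after Full Overdub ends 2:10pm → clear.

Yes — the slot is free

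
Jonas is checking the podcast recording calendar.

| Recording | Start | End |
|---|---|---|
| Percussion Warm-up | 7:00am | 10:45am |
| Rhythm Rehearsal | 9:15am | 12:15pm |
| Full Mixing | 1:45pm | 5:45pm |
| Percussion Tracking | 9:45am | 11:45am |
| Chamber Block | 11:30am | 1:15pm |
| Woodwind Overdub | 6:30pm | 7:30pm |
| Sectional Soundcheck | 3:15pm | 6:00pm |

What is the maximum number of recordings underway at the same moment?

Sweep the timeline, counting +1 at each start and −1 at each end (ends before starts at a tie):
7:00am start Percussion Warm-up → 1
9:15am start Rhythm Rehearsal → 2
9:45am start Percussion Tracking → 3
10:45am end Percussion Warm-up → 2
11:30am start Chamber Block → 3
11:45am end Percussion Tracking → 2
12:15pm end Rhythm Rehearsal → 1
1:15pm end Chamber Block → 0
1:45pm start Full Mixing → 1
3:15pm start Sectional Soundcheck → 2
5:45pm end Full Mixing → 1
6:00pm end Sectional Soundcheck → 0
6:30pm start Woodwind Overdub → 1
7:30pm end Woodwind Overdub → 0
Peak is 3, at 9:45am (Percussion Tracking, Percussion Warm-up, Rhythm Rehearsal).

3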